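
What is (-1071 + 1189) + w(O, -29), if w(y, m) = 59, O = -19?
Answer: 177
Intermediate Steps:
(-1071 + 1189) + w(O, -29) = (-1071 + 1189) + 59 = 118 + 59 = 177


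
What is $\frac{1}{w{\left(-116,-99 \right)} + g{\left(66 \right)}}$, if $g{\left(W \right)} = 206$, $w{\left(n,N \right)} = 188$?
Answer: $\frac{1}{394} \approx 0.0025381$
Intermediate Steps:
$\frac{1}{w{\left(-116,-99 \right)} + g{\left(66 \right)}} = \frac{1}{188 + 206} = \frac{1}{394}$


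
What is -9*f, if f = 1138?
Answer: -10242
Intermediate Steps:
-9*f = -9*1138 = -10242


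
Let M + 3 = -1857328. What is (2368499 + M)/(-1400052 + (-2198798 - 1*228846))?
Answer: -31948/239231 ≈ -0.13354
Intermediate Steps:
M = -1857331 (M = -3 - 1857328 = -1857331)
(2368499 + M)/(-1400052 + (-2198798 - 1*228846)) = (2368499 - 1857331)/(-1400052 + (-2198798 - 1*228846)) = 511168/(-1400052 + (-2198798 - 228846)) = 511168/(-1400052 - 2427644) = 511168/(-3827696) = 511168*(-1/3827696) = -31948/239231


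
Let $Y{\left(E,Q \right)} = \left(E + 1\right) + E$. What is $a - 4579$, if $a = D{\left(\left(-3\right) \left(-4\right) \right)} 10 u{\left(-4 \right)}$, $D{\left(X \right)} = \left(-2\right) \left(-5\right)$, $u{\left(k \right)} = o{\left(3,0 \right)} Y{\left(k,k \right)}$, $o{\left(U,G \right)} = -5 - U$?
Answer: $1021$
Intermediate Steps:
$Y{\left(E,Q \right)} = 1 + 2 E$ ($Y{\left(E,Q \right)} = \left(1 + E\right) + E = 1 + 2 E$)
$u{\left(k \right)} = -8 - 16 k$ ($u{\left(k \right)} = \left(-5 - 3\right) \left(1 + 2 k\right) = - 8 \left(1 + 2 k\right) = -8 - 16 k$)
$D{\left(X \right)} = 10$
$a = 5600$ ($a = 10 \cdot 10 \left(-8 - -64\right) = 100 \left(-8 + 64\right) = 100 \cdot 56 = 5600$)
$a - 4579 = 5600 - 4579 = 1021$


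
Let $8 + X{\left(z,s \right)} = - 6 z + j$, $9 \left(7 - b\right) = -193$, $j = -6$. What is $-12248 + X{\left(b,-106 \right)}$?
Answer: $- \frac{37298}{3} \approx -12433.0$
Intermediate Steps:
$b = \frac{256}{9}$ ($b = 7 - - \frac{193}{9} = 7 + \frac{193}{9} = \frac{256}{9} \approx 28.444$)
$X{\left(z,s \right)} = -14 - 6 z$ ($X{\left(z,s \right)} = -8 - \left(6 + 6 z\right) = -14 - 6 z$)
$-12248 + X{\left(b,-106 \right)} = -12248 - \frac{554}{3} = - \frac{37298}{3}$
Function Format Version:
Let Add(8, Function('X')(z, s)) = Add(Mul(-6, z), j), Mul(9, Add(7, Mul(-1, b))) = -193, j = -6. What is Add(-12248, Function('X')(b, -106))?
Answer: Rational(-37298, 3) ≈ -12433.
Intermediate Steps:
b = Rational(256, 9) (b = Add(7, Mul(Rational(-1, 9), -193)) = Add(7, Rational(193, 9)) = Rational(256, 9) ≈ 28.444)
Function('X')(z, s) = Add(-14, Mul(-6, z)) (Function('X')(z, s) = Add(-8, Add(Mul(-6, z), -6)) = Add(-8, Add(-6, Mul(-6, z))) = Add(-14, Mul(-6, z)))
Add(-12248, Function('X')(b, -106)) = Add(-12248, Add(-14, Mul(-6, Rational(256, 9)))) = Add(-12248, Add(-14, Rational(-512, 3))) = Add(-12248, Rational(-554, 3)) = Rational(-37298, 3)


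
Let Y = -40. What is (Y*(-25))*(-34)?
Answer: -34000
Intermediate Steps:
(Y*(-25))*(-34) = -40*(-25)*(-34) = 1000*(-34) = -34000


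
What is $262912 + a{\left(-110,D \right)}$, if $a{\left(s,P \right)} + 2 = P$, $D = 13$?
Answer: $262923$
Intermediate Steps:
$a{\left(s,P \right)} = -2 + P$
$262912 + a{\left(-110,D \right)} = 262912 + \left(-2 + 13\right) = 262912 + 11 = 262923$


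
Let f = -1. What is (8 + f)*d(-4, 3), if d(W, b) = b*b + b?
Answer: 84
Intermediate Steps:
d(W, b) = b + b² (d(W, b) = b² + b = b + b²)
(8 + f)*d(-4, 3) = (8 - 1)*(3*(1 + 3)) = 7*(3*4) = 7*12 = 84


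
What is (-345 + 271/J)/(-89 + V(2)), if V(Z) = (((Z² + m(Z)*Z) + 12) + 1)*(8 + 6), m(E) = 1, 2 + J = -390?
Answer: -135511/69384 ≈ -1.9531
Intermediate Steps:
J = -392 (J = -2 - 390 = -392)
V(Z) = 182 + 14*Z + 14*Z² (V(Z) = (((Z² + 1*Z) + 12) + 1)*(8 + 6) = (((Z² + Z) + 12) + 1)*14 = (((Z + Z²) + 12) + 1)*14 = ((12 + Z + Z²) + 1)*14 = (13 + Z + Z²)*14 = 182 + 14*Z + 14*Z²)
(-345 + 271/J)/(-89 + V(2)) = (-345 + 271/(-392))/(-89 + (182 + 14*2 + 14*2²)) = (-345 + 271*(-1/392))/(-89 + (182 + 28 + 14*4)) = (-345 - 271/392)/(-89 + (182 + 28 + 56)) = -135511/(392*(-89 + 266)) = -135511/392/177 = -135511/392*1/177 = -135511/69384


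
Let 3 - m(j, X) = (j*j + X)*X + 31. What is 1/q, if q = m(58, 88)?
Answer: -1/303804 ≈ -3.2916e-6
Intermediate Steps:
m(j, X) = -28 - X*(X + j²) (m(j, X) = 3 - ((j*j + X)*X + 31) = 3 - ((j² + X)*X + 31) = 3 - ((X + j²)*X + 31) = 3 - (X*(X + j²) + 31) = 3 - (31 + X*(X + j²)) = 3 + (-31 - X*(X + j²)) = -28 - X*(X + j²))
q = -303804 (q = -28 - 1*88² - 1*88*58² = -28 - 1*7744 - 1*88*3364 = -28 - 7744 - 296032 = -303804)
1/q = 1/(-303804) = -1/303804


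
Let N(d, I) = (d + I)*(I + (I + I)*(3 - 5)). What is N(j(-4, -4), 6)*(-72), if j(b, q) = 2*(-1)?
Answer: 5184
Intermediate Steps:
j(b, q) = -2
N(d, I) = -3*I*(I + d) (N(d, I) = (I + d)*(I + (2*I)*(-2)) = (I + d)*(I - 4*I) = (I + d)*(-3*I) = -3*I*(I + d))
N(j(-4, -4), 6)*(-72) = -3*6*(6 - 2)*(-72) = -3*6*4*(-72) = -72*(-72) = 5184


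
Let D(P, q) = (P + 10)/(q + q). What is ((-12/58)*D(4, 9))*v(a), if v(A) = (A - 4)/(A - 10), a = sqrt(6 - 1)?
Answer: -98/1653 + 28*sqrt(5)/2755 ≈ -0.036560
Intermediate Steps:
a = sqrt(5) ≈ 2.2361
v(A) = (-4 + A)/(-10 + A)
D(P, q) = (10 + P)/(2*q) (D(P, q) = (10 + P)/((2*q)) = (10 + P)*(1/(2*q)) = (10 + P)/(2*q))
((-12/58)*D(4, 9))*v(a) = ((-12/58)*((1/2)*(10 + 4)/9))*((-4 + sqrt(5))/(-10 + sqrt(5))) = ((-12*1/58)*((1/2)*(1/9)*14))*((-4 + sqrt(5))/(-10 + sqrt(5))) = (-6/29*7/9)*((-4 + sqrt(5))/(-10 + sqrt(5))) = -14*(-4 + sqrt(5))/(87*(-10 + sqrt(5)))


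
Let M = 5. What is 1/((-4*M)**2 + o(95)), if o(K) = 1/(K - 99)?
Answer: 4/1599 ≈ 0.0025016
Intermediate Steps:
o(K) = 1/(-99 + K)
1/((-4*M)**2 + o(95)) = 1/((-4*5)**2 + 1/(-99 + 95)) = 1/((-20)**2 + 1/(-4)) = 1/(400 - 1/4) = 1/(1599/4) = 4/1599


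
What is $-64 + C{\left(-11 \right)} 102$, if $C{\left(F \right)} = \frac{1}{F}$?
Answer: $- \frac{806}{11} \approx -73.273$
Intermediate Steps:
$-64 + C{\left(-11 \right)} 102 = -64 + \frac{1}{-11} \cdot 102 = -64 - \frac{102}{11} = - \frac{806}{11}$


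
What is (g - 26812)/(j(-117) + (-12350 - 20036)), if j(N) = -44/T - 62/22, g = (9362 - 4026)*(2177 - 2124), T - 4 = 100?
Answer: -73214856/9263323 ≈ -7.9037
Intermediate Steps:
T = 104 (T = 4 + 100 = 104)
g = 282808 (g = 5336*53 = 282808)
j(N) = -927/286 (j(N) = -44/104 - 62/22 = -44*1/104 - 62*1/22 = -11/26 - 31/11 = -927/286)
(g - 26812)/(j(-117) + (-12350 - 20036)) = (282808 - 26812)/(-927/286 + (-12350 - 20036)) = 255996/(-927/286 - 32386) = 255996/(-9263323/286) = 255996*(-286/9263323) = -73214856/9263323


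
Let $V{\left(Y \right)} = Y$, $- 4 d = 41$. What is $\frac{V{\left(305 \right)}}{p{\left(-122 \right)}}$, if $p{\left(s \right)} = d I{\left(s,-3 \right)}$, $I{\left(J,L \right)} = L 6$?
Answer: $\frac{610}{369} \approx 1.6531$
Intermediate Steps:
$I{\left(J,L \right)} = 6 L$
$d = - \frac{41}{4}$ ($d = \left(- \frac{1}{4}\right) 41 = - \frac{41}{4} \approx -10.25$)
$p{\left(s \right)} = \frac{369}{2}$ ($p{\left(s \right)} = - \frac{41 \cdot 6 \left(-3\right)}{4} = \left(- \frac{41}{4}\right) \left(-18\right) = \frac{369}{2}$)
$\frac{V{\left(305 \right)}}{p{\left(-122 \right)}} = \frac{305}{\frac{369}{2}} = 305 \cdot \frac{2}{369} = \frac{610}{369}$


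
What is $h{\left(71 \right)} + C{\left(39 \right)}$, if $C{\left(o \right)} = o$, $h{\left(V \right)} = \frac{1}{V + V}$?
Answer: $\frac{5539}{142} \approx 39.007$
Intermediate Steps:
$h{\left(V \right)} = \frac{1}{2 V}$
$h{\left(71 \right)} + C{\left(39 \right)} = \frac{1}{2 \cdot 71} + 39 = \frac{1}{2} \cdot \frac{1}{71} + 39 = \frac{1}{142} + 39 = \frac{5539}{142}$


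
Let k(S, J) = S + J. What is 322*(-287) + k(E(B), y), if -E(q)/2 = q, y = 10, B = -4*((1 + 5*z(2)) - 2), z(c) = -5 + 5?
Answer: -92412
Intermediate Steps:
z(c) = 0
B = 4 (B = -4*((1 + 5*0) - 2) = -4*((1 + 0) - 2) = -4*(1 - 2) = -4*(-1) = 4)
E(q) = -2*q
k(S, J) = J + S
322*(-287) + k(E(B), y) = 322*(-287) + (10 - 2*4) = -92414 + (10 - 8) = -92414 + 2 = -92412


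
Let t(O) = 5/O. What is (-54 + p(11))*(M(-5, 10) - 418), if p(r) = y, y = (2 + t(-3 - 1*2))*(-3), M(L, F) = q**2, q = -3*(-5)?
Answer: 11001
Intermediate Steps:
q = 15
M(L, F) = 225 (M(L, F) = 15**2 = 225)
y = -3 (y = (2 + 5/(-3 - 1*2))*(-3) = (2 + 5/(-3 - 2))*(-3) = (2 + 5/(-5))*(-3) = (2 + 5*(-1/5))*(-3) = (2 - 1)*(-3) = 1*(-3) = -3)
p(r) = -3
(-54 + p(11))*(M(-5, 10) - 418) = (-54 - 3)*(225 - 418) = -57*(-193) = 11001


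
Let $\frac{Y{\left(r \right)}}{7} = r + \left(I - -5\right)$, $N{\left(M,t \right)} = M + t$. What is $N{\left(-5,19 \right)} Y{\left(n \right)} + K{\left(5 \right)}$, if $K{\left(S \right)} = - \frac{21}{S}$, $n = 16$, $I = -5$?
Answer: $\frac{7819}{5} \approx 1563.8$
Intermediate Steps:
$Y{\left(r \right)} = 7 r$ ($Y{\left(r \right)} = 7 \left(r - 0\right) = 7 \left(r + \left(-5 + 5\right)\right) = 7 \left(r + 0\right) = 7 r$)
$N{\left(-5,19 \right)} Y{\left(n \right)} + K{\left(5 \right)} = \left(-5 + 19\right) 7 \cdot 16 - \frac{21}{5} = 14 \cdot 112 - \frac{21}{5} = 1568 - \frac{21}{5} = \frac{7819}{5}$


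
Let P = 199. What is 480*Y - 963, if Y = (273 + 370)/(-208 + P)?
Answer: -105769/3 ≈ -35256.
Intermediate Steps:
Y = -643/9 (Y = (273 + 370)/(-208 + 199) = 643/(-9) = 643*(-⅑) = -643/9 ≈ -71.444)
480*Y - 963 = 480*(-643/9) - 963 = -102880/3 - 963 = -105769/3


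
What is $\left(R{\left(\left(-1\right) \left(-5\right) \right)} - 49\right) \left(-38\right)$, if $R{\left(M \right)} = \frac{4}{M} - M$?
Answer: $\frac{10108}{5} \approx 2021.6$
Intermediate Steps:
$R{\left(M \right)} = - M + \frac{4}{M}$
$\left(R{\left(\left(-1\right) \left(-5\right) \right)} - 49\right) \left(-38\right) = \left(\left(- \left(-1\right) \left(-5\right) + \frac{4}{\left(-1\right) \left(-5\right)}\right) - 49\right) \left(-38\right) = \left(\left(\left(-1\right) 5 + \frac{4}{5}\right) - 49\right) \left(-38\right) = \left(\left(-5 + 4 \cdot \frac{1}{5}\right) - 49\right) \left(-38\right) = \left(\left(-5 + \frac{4}{5}\right) - 49\right) \left(-38\right) = \left(- \frac{21}{5} - 49\right) \left(-38\right) = \left(- \frac{266}{5}\right) \left(-38\right) = \frac{10108}{5}$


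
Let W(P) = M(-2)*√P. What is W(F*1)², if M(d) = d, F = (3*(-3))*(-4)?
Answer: 144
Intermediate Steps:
F = 36 (F = -9*(-4) = 36)
W(P) = -2*√P
W(F*1)² = (-2*√(36*1))² = (-2*√36)² = (-2*6)² = (-12)² = 144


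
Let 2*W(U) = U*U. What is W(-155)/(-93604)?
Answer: -24025/187208 ≈ -0.12833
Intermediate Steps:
W(U) = U²/2 (W(U) = (U*U)/2 = U²/2)
W(-155)/(-93604) = ((½)*(-155)²)/(-93604) = ((½)*24025)*(-1/93604) = (24025/2)*(-1/93604) = -24025/187208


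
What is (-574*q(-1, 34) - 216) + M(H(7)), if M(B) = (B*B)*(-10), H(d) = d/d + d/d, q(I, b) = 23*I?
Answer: 12946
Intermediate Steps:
H(d) = 2 (H(d) = 1 + 1 = 2)
M(B) = -10*B² (M(B) = B²*(-10) = -10*B²)
(-574*q(-1, 34) - 216) + M(H(7)) = (-13202*(-1) - 216) - 10*2² = (-574*(-23) - 216) - 10*4 = (13202 - 216) - 40 = 12986 - 40 = 12946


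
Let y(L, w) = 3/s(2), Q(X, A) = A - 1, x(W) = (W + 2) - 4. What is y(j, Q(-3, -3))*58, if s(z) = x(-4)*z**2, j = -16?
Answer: -29/4 ≈ -7.2500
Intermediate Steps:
x(W) = -2 + W (x(W) = (2 + W) - 4 = -2 + W)
Q(X, A) = -1 + A
s(z) = -6*z**2 (s(z) = (-2 - 4)*z**2 = -6*z**2)
y(L, w) = -1/8 (y(L, w) = 3/((-6*2**2)) = 3/((-6*4)) = 3/(-24) = 3*(-1/24) = -1/8)
y(j, Q(-3, -3))*58 = -1/8*58 = -29/4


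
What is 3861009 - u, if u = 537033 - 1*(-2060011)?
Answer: 1263965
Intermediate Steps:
u = 2597044 (u = 537033 + 2060011 = 2597044)
3861009 - u = 3861009 - 1*2597044 = 3861009 - 2597044 = 1263965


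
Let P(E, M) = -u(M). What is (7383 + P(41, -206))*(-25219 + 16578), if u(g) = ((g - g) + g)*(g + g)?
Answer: 669582449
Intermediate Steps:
u(g) = 2*g**2 (u(g) = (0 + g)*(2*g) = g*(2*g) = 2*g**2)
P(E, M) = -2*M**2
(7383 + P(41, -206))*(-25219 + 16578) = (7383 - 2*(-206)**2)*(-25219 + 16578) = (7383 - 2*42436)*(-8641) = (7383 - 84872)*(-8641) = -77489*(-8641) = 669582449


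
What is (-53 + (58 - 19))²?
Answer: 196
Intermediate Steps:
(-53 + (58 - 19))² = (-53 + 39)² = (-14)² = 196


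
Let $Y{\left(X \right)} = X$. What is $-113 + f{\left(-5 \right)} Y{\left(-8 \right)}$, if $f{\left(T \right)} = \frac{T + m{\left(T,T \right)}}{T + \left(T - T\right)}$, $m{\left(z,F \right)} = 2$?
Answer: $- \frac{589}{5} \approx -117.8$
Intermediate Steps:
$f{\left(T \right)} = \frac{2 + T}{T}$ ($f{\left(T \right)} = \frac{T + 2}{T + \left(T - T\right)} = \frac{2 + T}{T + 0} = \frac{2 + T}{T}$)
$-113 + f{\left(-5 \right)} Y{\left(-8 \right)} = -113 + \frac{2 - 5}{-5} \left(-8\right) = -113 + \left(- \frac{1}{5}\right) \left(-3\right) \left(-8\right) = -113 + \frac{3}{5} \left(-8\right) = -113 - \frac{24}{5} = - \frac{589}{5}$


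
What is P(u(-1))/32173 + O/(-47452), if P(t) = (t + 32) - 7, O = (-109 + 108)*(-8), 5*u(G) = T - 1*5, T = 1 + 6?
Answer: 1184871/1908341495 ≈ 0.00062089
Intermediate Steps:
T = 7
u(G) = ⅖ (u(G) = (7 - 1*5)/5 = (7 - 5)/5 = (⅕)*2 = ⅖)
O = 8 (O = -1*(-8) = 8)
P(t) = 25 + t (P(t) = (32 + t) - 7 = 25 + t)
P(u(-1))/32173 + O/(-47452) = (25 + ⅖)/32173 + 8/(-47452) = (127/5)*(1/32173) + 8*(-1/47452) = 127/160865 - 2/11863 = 1184871/1908341495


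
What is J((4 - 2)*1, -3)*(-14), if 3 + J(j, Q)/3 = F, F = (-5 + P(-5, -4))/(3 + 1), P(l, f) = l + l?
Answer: 567/2 ≈ 283.50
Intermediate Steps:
P(l, f) = 2*l
F = -15/4 (F = (-5 + 2*(-5))/(3 + 1) = (-5 - 10)/4 = -15*¼ = -15/4 ≈ -3.7500)
J(j, Q) = -81/4 (J(j, Q) = -9 + 3*(-15/4) = -9 - 45/4 = -81/4)
J((4 - 2)*1, -3)*(-14) = -81/4*(-14) = 567/2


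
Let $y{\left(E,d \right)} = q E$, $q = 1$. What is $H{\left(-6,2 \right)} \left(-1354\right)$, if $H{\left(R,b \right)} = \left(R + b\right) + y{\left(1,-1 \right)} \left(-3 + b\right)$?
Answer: $6770$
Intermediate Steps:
$y{\left(E,d \right)} = E$ ($y{\left(E,d \right)} = 1 E = E$)
$H{\left(R,b \right)} = -3 + R + 2 b$ ($H{\left(R,b \right)} = \left(R + b\right) + 1 \left(-3 + b\right) = \left(R + b\right) + \left(-3 + b\right) = -3 + R + 2 b$)
$H{\left(-6,2 \right)} \left(-1354\right) = \left(-3 - 6 + 2 \cdot 2\right) \left(-1354\right) = \left(-3 - 6 + 4\right) \left(-1354\right) = \left(-5\right) \left(-1354\right) = 6770$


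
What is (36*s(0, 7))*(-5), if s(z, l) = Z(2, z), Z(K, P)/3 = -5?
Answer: 2700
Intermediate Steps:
Z(K, P) = -15 (Z(K, P) = 3*(-5) = -15)
s(z, l) = -15
(36*s(0, 7))*(-5) = (36*(-15))*(-5) = -540*(-5) = 2700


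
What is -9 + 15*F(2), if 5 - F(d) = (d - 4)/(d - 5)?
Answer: 56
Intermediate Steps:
F(d) = 5 - (-4 + d)/(-5 + d) (F(d) = 5 - (d - 4)/(d - 5) = 5 - (-4 + d)/(-5 + d))
-9 + 15*F(2) = -9 + 15*((-21 + 4*2)/(-5 + 2)) = -9 + 15*((-21 + 8)/(-3)) = -9 + 15*(-1/3*(-13)) = -9 + 15*(13/3) = -9 + 65 = 56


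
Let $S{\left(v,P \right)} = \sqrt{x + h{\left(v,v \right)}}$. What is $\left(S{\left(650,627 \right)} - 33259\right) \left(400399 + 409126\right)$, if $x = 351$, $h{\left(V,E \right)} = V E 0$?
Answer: $-26923991975 + 2428575 \sqrt{39} \approx -2.6909 \cdot 10^{10}$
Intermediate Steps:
$h{\left(V,E \right)} = 0$ ($h{\left(V,E \right)} = E V 0 = 0$)
$S{\left(v,P \right)} = 3 \sqrt{39}$ ($S{\left(v,P \right)} = \sqrt{351 + 0} = \sqrt{351} = 3 \sqrt{39}$)
$\left(S{\left(650,627 \right)} - 33259\right) \left(400399 + 409126\right) = \left(3 \sqrt{39} - 33259\right) \left(400399 + 409126\right) = \left(-33259 + 3 \sqrt{39}\right) 809525 = -26923991975 + 2428575 \sqrt{39}$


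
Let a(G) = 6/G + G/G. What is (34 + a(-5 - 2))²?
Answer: 57121/49 ≈ 1165.7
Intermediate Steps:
a(G) = 1 + 6/G (a(G) = 6/G + 1 = 1 + 6/G)
(34 + a(-5 - 2))² = (34 + (6 + (-5 - 2))/(-5 - 2))² = (34 + (6 - 7)/(-7))² = (34 - ⅐*(-1))² = (34 + ⅐)² = (239/7)² = 57121/49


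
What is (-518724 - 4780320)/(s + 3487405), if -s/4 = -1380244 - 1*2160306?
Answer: -5299044/17649605 ≈ -0.30024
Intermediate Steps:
s = 14162200 (s = -4*(-1380244 - 1*2160306) = -4*(-1380244 - 2160306) = -4*(-3540550) = 14162200)
(-518724 - 4780320)/(s + 3487405) = (-518724 - 4780320)/(14162200 + 3487405) = -5299044/17649605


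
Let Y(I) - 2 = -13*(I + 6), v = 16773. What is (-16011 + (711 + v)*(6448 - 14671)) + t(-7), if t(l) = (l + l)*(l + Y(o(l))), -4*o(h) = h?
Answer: -287570925/2 ≈ -1.4379e+8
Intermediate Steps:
o(h) = -h/4
Y(I) = -76 - 13*I (Y(I) = 2 - 13*(I + 6) = 2 - 13*(6 + I) = 2 + (-78 - 13*I) = -76 - 13*I)
t(l) = 2*l*(-76 + 17*l/4) (t(l) = (l + l)*(l + (-76 - (-13)*l/4)) = (2*l)*(l + (-76 + 13*l/4)) = (2*l)*(-76 + 17*l/4) = 2*l*(-76 + 17*l/4))
(-16011 + (711 + v)*(6448 - 14671)) + t(-7) = (-16011 + (711 + 16773)*(6448 - 14671)) + (1/2)*(-7)*(-304 + 17*(-7)) = (-16011 + 17484*(-8223)) + (1/2)*(-7)*(-304 - 119) = (-16011 - 143770932) + (1/2)*(-7)*(-423) = -143786943 + 2961/2 = -287570925/2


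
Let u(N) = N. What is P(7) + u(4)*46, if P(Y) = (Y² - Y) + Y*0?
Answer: 226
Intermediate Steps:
P(Y) = Y² - Y (P(Y) = (Y² - Y) + 0 = Y² - Y)
P(7) + u(4)*46 = 7*(-1 + 7) + 4*46 = 7*6 + 184 = 42 + 184 = 226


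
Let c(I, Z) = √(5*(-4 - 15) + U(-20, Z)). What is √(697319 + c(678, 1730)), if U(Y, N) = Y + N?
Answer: √(697319 + √1615) ≈ 835.08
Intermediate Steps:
U(Y, N) = N + Y
c(I, Z) = √(-115 + Z) (c(I, Z) = √(5*(-4 - 15) + (Z - 20)) = √(5*(-19) + (-20 + Z)) = √(-95 + (-20 + Z)) = √(-115 + Z))
√(697319 + c(678, 1730)) = √(697319 + √(-115 + 1730)) = √(697319 + √1615)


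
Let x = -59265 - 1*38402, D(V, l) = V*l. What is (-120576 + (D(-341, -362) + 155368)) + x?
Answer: 60567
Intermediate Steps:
x = -97667 (x = -59265 - 38402 = -97667)
(-120576 + (D(-341, -362) + 155368)) + x = (-120576 + (-341*(-362) + 155368)) - 97667 = (-120576 + (123442 + 155368)) - 97667 = (-120576 + 278810) - 97667 = 158234 - 97667 = 60567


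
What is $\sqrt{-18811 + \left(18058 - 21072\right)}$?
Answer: $15 i \sqrt{97} \approx 147.73 i$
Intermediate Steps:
$\sqrt{-18811 + \left(18058 - 21072\right)} = \sqrt{-18811 - 3014} = \sqrt{-21825} = 15 i \sqrt{97}$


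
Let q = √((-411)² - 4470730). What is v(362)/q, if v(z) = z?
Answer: -362*I*√4301809/4301809 ≈ -0.17454*I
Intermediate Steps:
q = I*√4301809 (q = √(168921 - 4470730) = √(-4301809) = I*√4301809 ≈ 2074.1*I)
v(362)/q = 362/((I*√4301809)) = 362*(-I*√4301809/4301809) = -362*I*√4301809/4301809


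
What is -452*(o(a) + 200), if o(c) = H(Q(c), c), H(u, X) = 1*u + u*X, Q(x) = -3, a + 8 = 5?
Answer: -93112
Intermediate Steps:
a = -3 (a = -8 + 5 = -3)
H(u, X) = u + X*u
o(c) = -3 - 3*c (o(c) = -3*(1 + c) = -3 - 3*c)
-452*(o(a) + 200) = -452*((-3 - 3*(-3)) + 200) = -452*((-3 + 9) + 200) = -452*(6 + 200) = -452*206 = -93112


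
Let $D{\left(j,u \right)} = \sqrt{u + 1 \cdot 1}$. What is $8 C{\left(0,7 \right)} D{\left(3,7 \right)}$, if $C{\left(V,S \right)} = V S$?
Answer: $0$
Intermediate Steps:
$D{\left(j,u \right)} = \sqrt{1 + u}$ ($D{\left(j,u \right)} = \sqrt{u + 1} = \sqrt{1 + u}$)
$C{\left(V,S \right)} = S V$
$8 C{\left(0,7 \right)} D{\left(3,7 \right)} = 8 \cdot 7 \cdot 0 \sqrt{1 + 7} = 8 \cdot 0 \sqrt{8} = 0 \cdot 2 \sqrt{2} = 0$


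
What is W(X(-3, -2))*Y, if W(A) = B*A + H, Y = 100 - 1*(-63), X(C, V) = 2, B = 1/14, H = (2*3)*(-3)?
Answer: -20375/7 ≈ -2910.7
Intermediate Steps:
H = -18 (H = 6*(-3) = -18)
B = 1/14 ≈ 0.071429
Y = 163 (Y = 100 + 63 = 163)
W(A) = -18 + A/14 (W(A) = A/14 - 18 = -18 + A/14)
W(X(-3, -2))*Y = (-18 + (1/14)*2)*163 = (-18 + ⅐)*163 = -125/7*163 = -20375/7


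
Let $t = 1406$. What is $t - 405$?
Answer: $1001$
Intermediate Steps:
$t - 405 = 1406 - 405 = 1001$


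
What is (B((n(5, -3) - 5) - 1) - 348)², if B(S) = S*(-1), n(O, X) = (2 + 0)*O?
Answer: 123904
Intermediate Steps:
n(O, X) = 2*O
B(S) = -S
(B((n(5, -3) - 5) - 1) - 348)² = (-((2*5 - 5) - 1) - 348)² = (-((10 - 5) - 1) - 348)² = (-(5 - 1) - 348)² = (-1*4 - 348)² = (-4 - 348)² = (-352)² = 123904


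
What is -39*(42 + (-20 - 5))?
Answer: -663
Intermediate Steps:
-39*(42 + (-20 - 5)) = -39*(42 - 25) = -39*17 = -663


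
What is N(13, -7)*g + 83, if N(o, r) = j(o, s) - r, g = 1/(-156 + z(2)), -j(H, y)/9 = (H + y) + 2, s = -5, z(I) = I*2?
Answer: 12699/152 ≈ 83.546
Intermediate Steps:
z(I) = 2*I
j(H, y) = -18 - 9*H - 9*y (j(H, y) = -9*((H + y) + 2) = -9*(2 + H + y) = -18 - 9*H - 9*y)
g = -1/152 (g = 1/(-156 + 2*2) = 1/(-156 + 4) = 1/(-152) = -1/152 ≈ -0.0065789)
N(o, r) = 27 - r - 9*o (N(o, r) = (-18 - 9*o - 9*(-5)) - r = (-18 - 9*o + 45) - r = (27 - 9*o) - r = 27 - r - 9*o)
N(13, -7)*g + 83 = (27 - 1*(-7) - 9*13)*(-1/152) + 83 = (27 + 7 - 117)*(-1/152) + 83 = -83*(-1/152) + 83 = 83/152 + 83 = 12699/152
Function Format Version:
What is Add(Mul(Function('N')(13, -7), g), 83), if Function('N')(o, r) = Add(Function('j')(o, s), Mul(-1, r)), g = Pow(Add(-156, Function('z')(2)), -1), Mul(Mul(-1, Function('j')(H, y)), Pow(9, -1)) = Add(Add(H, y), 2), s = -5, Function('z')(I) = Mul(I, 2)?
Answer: Rational(12699, 152) ≈ 83.546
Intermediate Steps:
Function('z')(I) = Mul(2, I)
Function('j')(H, y) = Add(-18, Mul(-9, H), Mul(-9, y)) (Function('j')(H, y) = Mul(-9, Add(Add(H, y), 2)) = Mul(-9, Add(2, H, y)) = Add(-18, Mul(-9, H), Mul(-9, y)))
g = Rational(-1, 152) (g = Pow(Add(-156, Mul(2, 2)), -1) = Pow(Add(-156, 4), -1) = Pow(-152, -1) = Rational(-1, 152) ≈ -0.0065789)
Function('N')(o, r) = Add(27, Mul(-1, r), Mul(-9, o)) (Function('N')(o, r) = Add(Add(-18, Mul(-9, o), Mul(-9, -5)), Mul(-1, r)) = Add(Add(-18, Mul(-9, o), 45), Mul(-1, r)) = Add(Add(27, Mul(-9, o)), Mul(-1, r)) = Add(27, Mul(-1, r), Mul(-9, o)))
Add(Mul(Function('N')(13, -7), g), 83) = Add(Mul(Add(27, Mul(-1, -7), Mul(-9, 13)), Rational(-1, 152)), 83) = Add(Mul(Add(27, 7, -117), Rational(-1, 152)), 83) = Add(Mul(-83, Rational(-1, 152)), 83) = Add(Rational(83, 152), 83) = Rational(12699, 152)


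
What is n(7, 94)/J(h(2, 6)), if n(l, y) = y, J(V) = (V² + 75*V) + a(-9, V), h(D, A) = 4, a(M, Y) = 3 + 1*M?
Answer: 47/155 ≈ 0.30323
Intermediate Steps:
a(M, Y) = 3 + M
J(V) = -6 + V² + 75*V (J(V) = (V² + 75*V) + (3 - 9) = (V² + 75*V) - 6 = -6 + V² + 75*V)
n(7, 94)/J(h(2, 6)) = 94/(-6 + 4² + 75*4) = 94/(-6 + 16 + 300) = 94/310 = 94*(1/310) = 47/155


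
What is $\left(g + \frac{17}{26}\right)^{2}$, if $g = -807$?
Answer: $\frac{439531225}{676} \approx 6.5019 \cdot 10^{5}$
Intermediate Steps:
$\left(g + \frac{17}{26}\right)^{2} = \left(-807 + \frac{17}{26}\right)^{2} = \left(- \frac{20965}{26}\right)^{2} = \frac{439531225}{676}$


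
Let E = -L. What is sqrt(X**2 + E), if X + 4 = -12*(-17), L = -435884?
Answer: 6*sqrt(13219) ≈ 689.84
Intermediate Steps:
X = 200 (X = -4 - 12*(-17) = -4 + 204 = 200)
E = 435884 (E = -1*(-435884) = 435884)
sqrt(X**2 + E) = sqrt(200**2 + 435884) = sqrt(40000 + 435884) = sqrt(475884) = 6*sqrt(13219)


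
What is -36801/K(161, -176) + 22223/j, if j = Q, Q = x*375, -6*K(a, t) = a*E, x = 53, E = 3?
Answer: 1466417653/3199875 ≈ 458.27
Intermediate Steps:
K(a, t) = -a/2 (K(a, t) = -a*3/6 = -a/2)
Q = 19875 (Q = 53*375 = 19875)
j = 19875
-36801/K(161, -176) + 22223/j = -36801/((-½*161)) + 22223/19875 = -36801/(-161/2) + 22223*(1/19875) = -36801*(-2/161) + 22223/19875 = 73602/161 + 22223/19875 = 1466417653/3199875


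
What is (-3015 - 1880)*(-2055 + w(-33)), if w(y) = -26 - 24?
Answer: 10303975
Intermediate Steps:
w(y) = -50
(-3015 - 1880)*(-2055 + w(-33)) = (-3015 - 1880)*(-2055 - 50) = -4895*(-2105) = 10303975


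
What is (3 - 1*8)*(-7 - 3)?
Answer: 50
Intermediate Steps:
(3 - 1*8)*(-7 - 3) = (3 - 8)*(-10) = -5*(-10) = 50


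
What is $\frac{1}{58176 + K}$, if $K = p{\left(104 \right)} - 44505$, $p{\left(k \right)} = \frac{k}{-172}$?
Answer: $\frac{43}{587827} \approx 7.3151 \cdot 10^{-5}$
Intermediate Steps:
$p{\left(k \right)} = - \frac{k}{172}$ ($p{\left(k \right)} = k \left(- \frac{1}{172}\right) = - \frac{k}{172}$)
$K = - \frac{1913741}{43}$ ($K = \left(- \frac{1}{172}\right) 104 - 44505 = - \frac{26}{43} - 44505 = - \frac{1913741}{43} \approx -44506.0$)
$\frac{1}{58176 + K} = \frac{1}{58176 - \frac{1913741}{43}} = \frac{1}{\frac{587827}{43}} = \frac{43}{587827}$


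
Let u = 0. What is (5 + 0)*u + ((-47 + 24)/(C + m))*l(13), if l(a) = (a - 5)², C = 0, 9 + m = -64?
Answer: 1472/73 ≈ 20.164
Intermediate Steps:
m = -73 (m = -9 - 64 = -73)
l(a) = (-5 + a)²
(5 + 0)*u + ((-47 + 24)/(C + m))*l(13) = (5 + 0)*0 + ((-47 + 24)/(0 - 73))*(-5 + 13)² = 5*0 - 23/(-73)*8² = 0 - 23*(-1/73)*64 = 0 + (23/73)*64 = 0 + 1472/73 = 1472/73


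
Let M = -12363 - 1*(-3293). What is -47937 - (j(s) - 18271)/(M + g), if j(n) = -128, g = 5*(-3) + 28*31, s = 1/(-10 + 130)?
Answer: -131305576/2739 ≈ -47939.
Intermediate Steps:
M = -9070 (M = -12363 + 3293 = -9070)
s = 1/120 ≈ 0.0083333
g = 853 (g = -15 + 868 = 853)
-47937 - (j(s) - 18271)/(M + g) = -47937 - (-128 - 18271)/(-9070 + 853) = -47937 - (-18399)/(-8217) = -47937 - (-18399)*(-1)/8217 = -47937 - 1*6133/2739 = -47937 - 6133/2739 = -131305576/2739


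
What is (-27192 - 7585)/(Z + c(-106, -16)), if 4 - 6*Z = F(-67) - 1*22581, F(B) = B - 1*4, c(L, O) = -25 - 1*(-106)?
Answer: -34777/3857 ≈ -9.0166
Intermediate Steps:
c(L, O) = 81 (c(L, O) = -25 + 106 = 81)
F(B) = -4 + B (F(B) = B - 4 = -4 + B)
Z = 3776 (Z = 2/3 - ((-4 - 67) - 1*22581)/6 = 2/3 - (-71 - 22581)/6 = 2/3 - 1/6*(-22652) = 2/3 + 11326/3 = 3776)
(-27192 - 7585)/(Z + c(-106, -16)) = (-27192 - 7585)/(3776 + 81) = -34777/3857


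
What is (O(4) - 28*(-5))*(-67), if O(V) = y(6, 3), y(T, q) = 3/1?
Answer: -9581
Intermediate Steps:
y(T, q) = 3 (y(T, q) = 3*1 = 3)
O(V) = 3
(O(4) - 28*(-5))*(-67) = (3 - 28*(-5))*(-67) = (3 + 140)*(-67) = 143*(-67) = -9581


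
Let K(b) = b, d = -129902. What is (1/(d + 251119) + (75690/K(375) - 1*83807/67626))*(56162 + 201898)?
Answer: 20801769514291942/401834355 ≈ 5.1767e+7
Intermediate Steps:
(1/(d + 251119) + (75690/K(375) - 1*83807/67626))*(56162 + 201898) = (1/(-129902 + 251119) + (75690/375 - 1*83807/67626))*(56162 + 201898) = (1/121217 + (75690*(1/375) - 83807*1/67626))*258060 = (1/121217 + (5046/25 - 83807/67626))*258060 = (1/121217 + 339145621/1690650)*258060 = (41110216431407/204935521050)*258060 = 20801769514291942/401834355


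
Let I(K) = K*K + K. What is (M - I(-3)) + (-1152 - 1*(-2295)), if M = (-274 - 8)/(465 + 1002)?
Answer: 555899/489 ≈ 1136.8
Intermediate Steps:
M = -94/489 (M = -282/1467 = -282*1/1467 = -94/489 ≈ -0.19223)
I(K) = K + K² (I(K) = K² + K = K + K²)
(M - I(-3)) + (-1152 - 1*(-2295)) = (-94/489 - (-3)*(1 - 3)) + (-1152 - 1*(-2295)) = (-94/489 - (-3)*(-2)) + (-1152 + 2295) = (-94/489 - 1*6) + 1143 = (-94/489 - 6) + 1143 = -3028/489 + 1143 = 555899/489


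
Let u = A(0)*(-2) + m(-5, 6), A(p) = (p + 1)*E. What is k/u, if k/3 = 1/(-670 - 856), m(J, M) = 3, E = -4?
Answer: -3/16786 ≈ -0.00017872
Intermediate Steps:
A(p) = -4 - 4*p (A(p) = (p + 1)*(-4) = (1 + p)*(-4) = -4 - 4*p)
k = -3/1526 (k = 3/(-670 - 856) = 3/(-1526) = 3*(-1/1526) = -3/1526 ≈ -0.0019659)
u = 11 (u = (-4 - 4*0)*(-2) + 3 = (-4 + 0)*(-2) + 3 = -4*(-2) + 3 = 8 + 3 = 11)
k/u = -3/1526/11 = -3/1526*1/11 = -3/16786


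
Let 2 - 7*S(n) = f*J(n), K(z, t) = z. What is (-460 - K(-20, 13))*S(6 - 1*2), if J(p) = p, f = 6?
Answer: 9680/7 ≈ 1382.9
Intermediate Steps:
S(n) = 2/7 - 6*n/7
(-460 - K(-20, 13))*S(6 - 1*2) = (-460 - 1*(-20))*(2/7 - 6*(6 - 1*2)/7) = (-460 + 20)*(2/7 - 6*(6 - 2)/7) = -440*(2/7 - 6/7*4) = -440*(2/7 - 24/7) = -440*(-22/7) = 9680/7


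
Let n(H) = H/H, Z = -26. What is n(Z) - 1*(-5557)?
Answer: 5558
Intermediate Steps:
n(H) = 1
n(Z) - 1*(-5557) = 1 - 1*(-5557) = 1 + 5557 = 5558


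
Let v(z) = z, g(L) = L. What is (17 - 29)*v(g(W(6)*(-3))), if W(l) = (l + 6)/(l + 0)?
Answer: 72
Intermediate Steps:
W(l) = (6 + l)/l
(17 - 29)*v(g(W(6)*(-3))) = (17 - 29)*(((6 + 6)/6)*(-3)) = -12*(⅙)*12*(-3) = -24*(-3) = -12*(-6) = 72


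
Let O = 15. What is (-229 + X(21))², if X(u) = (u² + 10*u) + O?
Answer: 190969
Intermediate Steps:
X(u) = 15 + u² + 10*u (X(u) = (u² + 10*u) + 15 = 15 + u² + 10*u)
(-229 + X(21))² = (-229 + (15 + 21² + 10*21))² = (-229 + (15 + 441 + 210))² = (-229 + 666)² = 437² = 190969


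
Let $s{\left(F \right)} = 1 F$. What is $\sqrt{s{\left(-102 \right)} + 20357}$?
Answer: $\sqrt{20255} \approx 142.32$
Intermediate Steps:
$s{\left(F \right)} = F$
$\sqrt{s{\left(-102 \right)} + 20357} = \sqrt{-102 + 20357} = \sqrt{20255}$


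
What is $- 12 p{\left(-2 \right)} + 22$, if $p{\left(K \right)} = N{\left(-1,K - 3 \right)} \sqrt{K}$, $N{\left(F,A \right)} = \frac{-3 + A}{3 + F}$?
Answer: $22 + 48 i \sqrt{2} \approx 22.0 + 67.882 i$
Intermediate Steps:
$N{\left(F,A \right)} = \frac{-3 + A}{3 + F}$
$p{\left(K \right)} = \sqrt{K} \left(-3 + \frac{K}{2}\right)$ ($p{\left(K \right)} = \frac{-3 + \left(K - 3\right)}{3 - 1} \sqrt{K} = \frac{-3 + \left(-3 + K\right)}{2} \sqrt{K} = \frac{-6 + K}{2} \sqrt{K} = \left(-3 + \frac{K}{2}\right) \sqrt{K} = \sqrt{K} \left(-3 + \frac{K}{2}\right)$)
$- 12 p{\left(-2 \right)} + 22 = - 12 \frac{\sqrt{-2} \left(-6 - 2\right)}{2} + 22 = - 12 \cdot \frac{1}{2} i \sqrt{2} \left(-8\right) + 22 = - 12 \left(- 4 i \sqrt{2}\right) + 22 = 48 i \sqrt{2} + 22 = 22 + 48 i \sqrt{2}$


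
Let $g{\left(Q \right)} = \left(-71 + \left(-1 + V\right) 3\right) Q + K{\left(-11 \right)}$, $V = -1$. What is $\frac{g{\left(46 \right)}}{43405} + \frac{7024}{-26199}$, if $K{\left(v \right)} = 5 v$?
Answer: $- \frac{399114523}{1137167595} \approx -0.35097$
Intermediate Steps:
$g{\left(Q \right)} = -55 - 77 Q$ ($g{\left(Q \right)} = \left(-71 + \left(-1 - 1\right) 3\right) Q + 5 \left(-11\right) = \left(-71 - 6\right) Q - 55 = - 77 Q - 55 = -55 - 77 Q$)
$\frac{g{\left(46 \right)}}{43405} + \frac{7024}{-26199} = \frac{-55 - 3542}{43405} + \frac{7024}{-26199} = \left(-55 - 3542\right) \frac{1}{43405} + 7024 \left(- \frac{1}{26199}\right) = \left(-3597\right) \frac{1}{43405} - \frac{7024}{26199} = - \frac{3597}{43405} - \frac{7024}{26199} = - \frac{399114523}{1137167595}$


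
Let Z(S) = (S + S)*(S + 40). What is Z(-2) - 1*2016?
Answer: -2168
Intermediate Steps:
Z(S) = 2*S*(40 + S) (Z(S) = (2*S)*(40 + S) = 2*S*(40 + S))
Z(-2) - 1*2016 = 2*(-2)*(40 - 2) - 1*2016 = 2*(-2)*38 - 2016 = -152 - 2016 = -2168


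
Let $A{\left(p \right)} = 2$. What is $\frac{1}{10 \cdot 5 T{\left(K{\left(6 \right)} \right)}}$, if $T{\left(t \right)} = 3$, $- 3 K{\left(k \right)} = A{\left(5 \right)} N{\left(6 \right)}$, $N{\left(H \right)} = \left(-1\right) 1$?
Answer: $\frac{1}{150} \approx 0.0066667$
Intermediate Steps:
$N{\left(H \right)} = -1$
$K{\left(k \right)} = \frac{2}{3}$ ($K{\left(k \right)} = - \frac{2 \left(-1\right)}{3} = \left(- \frac{1}{3}\right) \left(-2\right) = \frac{2}{3}$)
$\frac{1}{10 \cdot 5 T{\left(K{\left(6 \right)} \right)}} = \frac{1}{10 \cdot 5 \cdot 3} = \frac{1}{50 \cdot 3} = \frac{1}{150}$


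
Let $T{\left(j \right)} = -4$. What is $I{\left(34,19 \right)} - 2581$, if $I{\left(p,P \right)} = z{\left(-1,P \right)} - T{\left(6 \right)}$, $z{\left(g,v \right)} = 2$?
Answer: $-2575$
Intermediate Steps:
$I{\left(p,P \right)} = 6$ ($I{\left(p,P \right)} = 2 - -4 = 2 + 4 = 6$)
$I{\left(34,19 \right)} - 2581 = 6 - 2581 = -2575$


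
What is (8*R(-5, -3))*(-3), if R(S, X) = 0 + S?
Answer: 120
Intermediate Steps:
R(S, X) = S
(8*R(-5, -3))*(-3) = (8*(-5))*(-3) = -40*(-3) = 120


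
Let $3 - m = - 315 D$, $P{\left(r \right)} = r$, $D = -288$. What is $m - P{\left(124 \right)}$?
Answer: $-90841$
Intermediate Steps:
$m = -90717$ ($m = 3 - \left(-315\right) \left(-288\right) = 3 - 90720 = -90717$)
$m - P{\left(124 \right)} = -90717 - 124 = -90841$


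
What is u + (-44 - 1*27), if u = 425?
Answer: 354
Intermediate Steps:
u + (-44 - 1*27) = 425 + (-44 - 1*27) = 425 + (-44 - 27) = 425 - 71 = 354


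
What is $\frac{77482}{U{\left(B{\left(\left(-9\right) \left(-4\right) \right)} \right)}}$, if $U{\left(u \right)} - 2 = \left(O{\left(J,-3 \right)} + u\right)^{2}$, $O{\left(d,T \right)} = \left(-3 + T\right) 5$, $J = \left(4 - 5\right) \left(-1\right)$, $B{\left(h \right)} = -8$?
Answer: $\frac{38741}{723} \approx 53.584$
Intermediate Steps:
$J = 1$ ($J = \left(-1\right) \left(-1\right) = 1$)
$O{\left(d,T \right)} = -15 + 5 T$
$U{\left(u \right)} = 2 + \left(-30 + u\right)^{2}$ ($U{\left(u \right)} = 2 + \left(\left(-15 + 5 \left(-3\right)\right) + u\right)^{2} = 2 + \left(\left(-15 - 15\right) + u\right)^{2} = 2 + \left(-30 + u\right)^{2}$)
$\frac{77482}{U{\left(B{\left(\left(-9\right) \left(-4\right) \right)} \right)}} = \frac{77482}{2 + \left(-30 - 8\right)^{2}} = \frac{77482}{2 + \left(-38\right)^{2}} = \frac{77482}{2 + 1444} = \frac{77482}{1446} = 77482 \cdot \frac{1}{1446} = \frac{38741}{723}$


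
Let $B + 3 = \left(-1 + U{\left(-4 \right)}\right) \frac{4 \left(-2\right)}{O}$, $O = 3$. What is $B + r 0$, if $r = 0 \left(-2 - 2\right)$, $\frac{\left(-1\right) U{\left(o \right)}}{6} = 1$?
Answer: $\frac{47}{3} \approx 15.667$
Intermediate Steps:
$U{\left(o \right)} = -6$ ($U{\left(o \right)} = \left(-6\right) 1 = -6$)
$r = 0$ ($r = 0 \left(-4\right) = 0$)
$B = \frac{47}{3}$ ($B = -3 + \left(-1 - 6\right) \frac{4 \left(-2\right)}{3} = -3 - 7 \left(\left(-8\right) \frac{1}{3}\right) = -3 - - \frac{56}{3} = -3 + \frac{56}{3} = \frac{47}{3} \approx 15.667$)
$B + r 0 = \frac{47}{3} + 0 \cdot 0 = \frac{47}{3} + 0 = \frac{47}{3}$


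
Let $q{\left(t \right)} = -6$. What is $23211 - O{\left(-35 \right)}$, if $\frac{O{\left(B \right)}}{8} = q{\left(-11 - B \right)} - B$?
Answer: $22979$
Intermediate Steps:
$O{\left(B \right)} = -48 - 8 B$ ($O{\left(B \right)} = 8 \left(-6 - B\right) = -48 - 8 B$)
$23211 - O{\left(-35 \right)} = 23211 - \left(-48 - -280\right) = 23211 - \left(-48 + 280\right) = 23211 - 232 = 22979$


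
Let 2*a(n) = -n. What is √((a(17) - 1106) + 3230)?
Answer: √8462/2 ≈ 45.995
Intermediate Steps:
a(n) = -n/2 (a(n) = (-n)/2 = -n/2)
√((a(17) - 1106) + 3230) = √((-½*17 - 1106) + 3230) = √((-17/2 - 1106) + 3230) = √(-2229/2 + 3230) = √(4231/2) = √8462/2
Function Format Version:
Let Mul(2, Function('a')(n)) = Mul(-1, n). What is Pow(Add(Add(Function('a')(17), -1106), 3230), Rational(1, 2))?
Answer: Mul(Rational(1, 2), Pow(8462, Rational(1, 2))) ≈ 45.995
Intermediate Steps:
Function('a')(n) = Mul(Rational(-1, 2), n) (Function('a')(n) = Mul(Rational(1, 2), Mul(-1, n)) = Mul(Rational(-1, 2), n))
Pow(Add(Add(Function('a')(17), -1106), 3230), Rational(1, 2)) = Pow(Add(Add(Mul(Rational(-1, 2), 17), -1106), 3230), Rational(1, 2)) = Pow(Add(Add(Rational(-17, 2), -1106), 3230), Rational(1, 2)) = Pow(Add(Rational(-2229, 2), 3230), Rational(1, 2)) = Pow(Rational(4231, 2), Rational(1, 2)) = Mul(Rational(1, 2), Pow(8462, Rational(1, 2)))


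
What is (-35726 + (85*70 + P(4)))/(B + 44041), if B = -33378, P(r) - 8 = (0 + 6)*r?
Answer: -29744/10663 ≈ -2.7895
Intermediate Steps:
P(r) = 8 + 6*r (P(r) = 8 + (0 + 6)*r = 8 + 6*r)
(-35726 + (85*70 + P(4)))/(B + 44041) = (-35726 + (85*70 + (8 + 6*4)))/(-33378 + 44041) = (-35726 + (5950 + (8 + 24)))/10663 = (-35726 + (5950 + 32))*(1/10663) = (-35726 + 5982)*(1/10663) = -29744*1/10663 = -29744/10663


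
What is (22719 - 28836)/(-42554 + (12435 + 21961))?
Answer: 6117/8158 ≈ 0.74982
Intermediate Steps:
(22719 - 28836)/(-42554 + (12435 + 21961)) = -6117/(-42554 + 34396) = -6117/(-8158) = -6117*(-1/8158) = 6117/8158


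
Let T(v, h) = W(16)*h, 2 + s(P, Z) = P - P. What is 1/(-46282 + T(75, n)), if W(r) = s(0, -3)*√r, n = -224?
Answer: -1/44490 ≈ -2.2477e-5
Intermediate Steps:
s(P, Z) = -2 (s(P, Z) = -2 + (P - P) = -2 + 0 = -2)
W(r) = -2*√r
T(v, h) = -8*h (T(v, h) = (-2*√16)*h = (-2*4)*h = -8*h)
1/(-46282 + T(75, n)) = 1/(-46282 - 8*(-224)) = 1/(-46282 + 1792) = 1/(-44490) = -1/44490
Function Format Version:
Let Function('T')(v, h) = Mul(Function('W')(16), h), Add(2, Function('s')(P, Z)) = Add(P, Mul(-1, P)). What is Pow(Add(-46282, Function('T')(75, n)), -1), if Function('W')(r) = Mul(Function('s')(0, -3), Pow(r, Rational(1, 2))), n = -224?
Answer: Rational(-1, 44490) ≈ -2.2477e-5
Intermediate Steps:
Function('s')(P, Z) = -2 (Function('s')(P, Z) = Add(-2, Add(P, Mul(-1, P))) = Add(-2, 0) = -2)
Function('W')(r) = Mul(-2, Pow(r, Rational(1, 2)))
Function('T')(v, h) = Mul(-8, h) (Function('T')(v, h) = Mul(Mul(-2, Pow(16, Rational(1, 2))), h) = Mul(Mul(-2, 4), h) = Mul(-8, h))
Pow(Add(-46282, Function('T')(75, n)), -1) = Pow(Add(-46282, Mul(-8, -224)), -1) = Pow(Add(-46282, 1792), -1) = Pow(-44490, -1) = Rational(-1, 44490)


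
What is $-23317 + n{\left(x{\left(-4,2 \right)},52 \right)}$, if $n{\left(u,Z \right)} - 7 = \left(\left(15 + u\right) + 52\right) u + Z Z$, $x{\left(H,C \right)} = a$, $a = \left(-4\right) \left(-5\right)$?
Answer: $-18866$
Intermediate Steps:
$a = 20$
$x{\left(H,C \right)} = 20$
$n{\left(u,Z \right)} = 7 + Z^{2} + u \left(67 + u\right)$ ($n{\left(u,Z \right)} = 7 + \left(\left(\left(15 + u\right) + 52\right) u + Z Z\right) = 7 + \left(\left(67 + u\right) u + Z^{2}\right) = 7 + \left(u \left(67 + u\right) + Z^{2}\right) = 7 + \left(Z^{2} + u \left(67 + u\right)\right) = 7 + Z^{2} + u \left(67 + u\right)$)
$-23317 + n{\left(x{\left(-4,2 \right)},52 \right)} = -23317 + \left(7 + 52^{2} + 20^{2} + 67 \cdot 20\right) = -23317 + \left(7 + 2704 + 400 + 1340\right) = -23317 + 4451 = -18866$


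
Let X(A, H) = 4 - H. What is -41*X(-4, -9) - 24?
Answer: -557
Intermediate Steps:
-41*X(-4, -9) - 24 = -41*(4 - 1*(-9)) - 24 = -41*(4 + 9) - 24 = -41*13 - 24 = -533 - 24 = -557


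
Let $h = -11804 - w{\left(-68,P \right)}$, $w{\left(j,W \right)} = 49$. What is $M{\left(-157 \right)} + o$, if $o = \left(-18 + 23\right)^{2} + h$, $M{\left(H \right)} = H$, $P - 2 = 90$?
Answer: $-11985$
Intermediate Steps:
$P = 92$ ($P = 2 + 90 = 92$)
$h = -11853$ ($h = -11804 - 49 = -11853$)
$o = -11828$ ($o = \left(-18 + 23\right)^{2} - 11853 = 5^{2} - 11853 = 25 - 11853 = -11828$)
$M{\left(-157 \right)} + o = -157 - 11828 = -11985$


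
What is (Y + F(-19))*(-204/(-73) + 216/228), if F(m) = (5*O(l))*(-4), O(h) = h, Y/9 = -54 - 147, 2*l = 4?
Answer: -9596310/1387 ≈ -6918.8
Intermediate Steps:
l = 2 (l = (½)*4 = 2)
Y = -1809 (Y = 9*(-54 - 147) = 9*(-201) = -1809)
F(m) = -40 (F(m) = (5*2)*(-4) = 10*(-4) = -40)
(Y + F(-19))*(-204/(-73) + 216/228) = (-1809 - 40)*(-204/(-73) + 216/228) = -1849*(-204*(-1/73) + 216*(1/228)) = -1849*(204/73 + 18/19) = -1849*5190/1387 = -9596310/1387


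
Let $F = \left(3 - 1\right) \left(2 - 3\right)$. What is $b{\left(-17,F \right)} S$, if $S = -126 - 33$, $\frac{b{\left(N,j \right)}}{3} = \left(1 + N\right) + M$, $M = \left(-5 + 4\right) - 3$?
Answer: $9540$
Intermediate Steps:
$M = -4$ ($M = -1 - 3 = -4$)
$F = -2$ ($F = 2 \left(-1\right) = -2$)
$b{\left(N,j \right)} = -9 + 3 N$ ($b{\left(N,j \right)} = 3 \left(\left(1 + N\right) - 4\right) = 3 \left(-3 + N\right) = -9 + 3 N$)
$S = -159$ ($S = -126 - 33 = -159$)
$b{\left(-17,F \right)} S = \left(-9 + 3 \left(-17\right)\right) \left(-159\right) = \left(-9 - 51\right) \left(-159\right) = \left(-60\right) \left(-159\right) = 9540$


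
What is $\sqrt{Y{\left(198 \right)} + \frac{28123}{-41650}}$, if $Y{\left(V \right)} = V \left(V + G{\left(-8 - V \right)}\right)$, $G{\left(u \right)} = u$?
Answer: $\frac{i \sqrt{2244058582}}{1190} \approx 39.808 i$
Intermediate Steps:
$Y{\left(V \right)} = - 8 V$ ($Y{\left(V \right)} = V \left(V - \left(8 + V\right)\right) = V \left(-8\right) = - 8 V$)
$\sqrt{Y{\left(198 \right)} + \frac{28123}{-41650}} = \sqrt{\left(-8\right) 198 + \frac{28123}{-41650}} = \sqrt{-1584 + 28123 \left(- \frac{1}{41650}\right)} = \sqrt{-1584 - \frac{28123}{41650}} = \sqrt{- \frac{66001723}{41650}} = \frac{i \sqrt{2244058582}}{1190}$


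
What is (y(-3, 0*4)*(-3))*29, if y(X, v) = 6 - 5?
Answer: -87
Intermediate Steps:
y(X, v) = 1
(y(-3, 0*4)*(-3))*29 = (1*(-3))*29 = -3*29 = -87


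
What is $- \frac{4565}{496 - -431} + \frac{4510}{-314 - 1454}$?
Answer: $- \frac{6125845}{819468} \approx -7.4754$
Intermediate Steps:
$- \frac{4565}{496 - -431} + \frac{4510}{-314 - 1454} = - \frac{4565}{496 + 431} + \frac{4510}{-1768} = - \frac{4565}{927} + 4510 \left(- \frac{1}{1768}\right) = \left(-4565\right) \frac{1}{927} - \frac{2255}{884} = - \frac{4565}{927} - \frac{2255}{884} = - \frac{6125845}{819468}$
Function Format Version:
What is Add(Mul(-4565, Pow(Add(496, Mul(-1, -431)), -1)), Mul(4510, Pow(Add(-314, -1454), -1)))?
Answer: Rational(-6125845, 819468) ≈ -7.4754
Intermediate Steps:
Add(Mul(-4565, Pow(Add(496, Mul(-1, -431)), -1)), Mul(4510, Pow(Add(-314, -1454), -1))) = Add(Mul(-4565, Pow(Add(496, 431), -1)), Mul(4510, Pow(-1768, -1))) = Add(Mul(-4565, Pow(927, -1)), Mul(4510, Rational(-1, 1768))) = Add(Mul(-4565, Rational(1, 927)), Rational(-2255, 884)) = Add(Rational(-4565, 927), Rational(-2255, 884)) = Rational(-6125845, 819468)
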